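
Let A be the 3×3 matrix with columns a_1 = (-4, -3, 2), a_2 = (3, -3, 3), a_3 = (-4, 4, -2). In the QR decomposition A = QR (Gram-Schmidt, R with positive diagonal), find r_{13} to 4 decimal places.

r_{13} = 0.0000

a_1 = (-4, -3, 2); ‖a_1‖ = 5.3852, so e_1 = (-0.7428, -0.5571, 0.3714).
r_{13} = e_1·a_3 = 0.0000.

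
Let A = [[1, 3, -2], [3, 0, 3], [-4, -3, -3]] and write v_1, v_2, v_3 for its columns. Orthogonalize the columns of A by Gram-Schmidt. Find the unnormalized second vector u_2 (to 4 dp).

v_1 = (1, 3, -4); ‖v_1‖ = 5.0990, so q_1 = (0.1961, 0.5883, -0.7845).
q_1·v_2 = 0.1961·3 + 0.5883·0 + (-0.7845)·(-3) = 2.9417.
u_2 = v_2 − 2.9417·q_1 = (2.4231, -1.7308, -0.6923).

u_2 = (2.4231, -1.7308, -0.6923)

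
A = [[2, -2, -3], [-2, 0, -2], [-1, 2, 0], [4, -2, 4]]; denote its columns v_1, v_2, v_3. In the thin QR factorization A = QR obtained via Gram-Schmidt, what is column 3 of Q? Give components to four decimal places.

q_3 = (-0.8012, 0.1923, -0.4060, 0.3953)

q_1 = v_1/‖v_1‖ = (2, -2, -1, 4)/5.0000 = (0.4000, -0.4000, -0.2000, 0.8000).
r_{12} = q_1·v_2 = -2.8000.
u_2 = v_2 + 2.8000·q_1 = (-0.8800, -1.1200, 1.4400, 0.2400).
‖u_2‖ = 2.0396, so q_2 = (-0.4315, -0.5491, 0.7060, 0.1177).
r_{13} = q_1·v_3 = 2.8000; r_{23} = q_2·v_3 = 2.8633.
u_3 = v_3 − 2.8000·q_1 − 2.8633·q_2 = (-2.8846, 0.6923, -1.4615, 1.4231).
‖u_3‖ = 3.6002, so q_3 = (-0.8012, 0.1923, -0.4060, 0.3953).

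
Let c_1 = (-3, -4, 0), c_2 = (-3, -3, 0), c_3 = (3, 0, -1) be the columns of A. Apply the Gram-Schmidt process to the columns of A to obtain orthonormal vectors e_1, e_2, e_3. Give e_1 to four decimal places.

e_1 = (-0.6000, -0.8000, 0.0000)

c_1 = (-3, -4, 0); ‖c_1‖ = 5.0000, so e_1 = (-0.6000, -0.8000, 0.0000).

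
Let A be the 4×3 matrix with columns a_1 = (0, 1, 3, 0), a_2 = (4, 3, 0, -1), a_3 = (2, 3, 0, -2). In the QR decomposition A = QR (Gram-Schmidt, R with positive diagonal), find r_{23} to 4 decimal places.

r_{23} = 3.6128

a_1 = (0, 1, 3, 0); ‖a_1‖ = 3.1623, so q_1 = (0.0000, 0.3162, 0.9487, 0.0000).
q_1·a_2 = 0.0000·4 + 0.3162·3 + 0.9487·0 + 0.0000·(-1) = 0.9487.
u_2 = a_2 − 0.9487·q_1 = (4.0000, 2.7000, -0.9000, -1.0000).
‖u_2‖ = 5.0100, so q_2 = (0.7984, 0.5389, -0.1796, -0.1996).
r_{23} = q_2·a_3 = 3.6128.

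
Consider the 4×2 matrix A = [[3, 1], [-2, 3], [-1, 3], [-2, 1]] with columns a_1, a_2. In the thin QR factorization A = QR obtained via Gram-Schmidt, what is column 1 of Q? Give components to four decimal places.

q_1 = a_1/‖a_1‖ = (3, -2, -1, -2)/4.2426 = (0.7071, -0.4714, -0.2357, -0.4714).

q_1 = (0.7071, -0.4714, -0.2357, -0.4714)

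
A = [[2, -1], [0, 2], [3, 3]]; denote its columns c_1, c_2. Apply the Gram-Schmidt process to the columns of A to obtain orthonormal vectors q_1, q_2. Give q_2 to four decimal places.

q_2 = (-0.6493, 0.6253, 0.4329)

c_1 = (2, 0, 3); ‖c_1‖ = 3.6056, so q_1 = (0.5547, 0.0000, 0.8321).
q_1·c_2 = 0.5547·(-1) + 0.0000·2 + 0.8321·3 = 1.9415.
u_2 = c_2 − 1.9415·q_1 = (-2.0769, 2.0000, 1.3846).
‖u_2‖ = 3.1986, so q_2 = (-0.6493, 0.6253, 0.4329).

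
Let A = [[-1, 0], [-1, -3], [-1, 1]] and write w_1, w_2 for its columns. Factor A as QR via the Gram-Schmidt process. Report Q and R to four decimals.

Q = [[-0.5774, 0.2265], [-0.5774, -0.7926], [-0.5774, 0.5661]], R = [[1.7321, 1.1547], [0.0000, 2.9439]]

w_1 = (-1, -1, -1); ‖w_1‖ = 1.7321, so e_1 = (-0.5774, -0.5774, -0.5774).
e_1·w_2 = (-0.5774)·0 + (-0.5774)·(-3) + (-0.5774)·1 = 1.1547.
u_2 = w_2 − 1.1547·e_1 = (0.6667, -2.3333, 1.6667).
‖u_2‖ = 2.9439, so e_2 = (0.2265, -0.7926, 0.5661).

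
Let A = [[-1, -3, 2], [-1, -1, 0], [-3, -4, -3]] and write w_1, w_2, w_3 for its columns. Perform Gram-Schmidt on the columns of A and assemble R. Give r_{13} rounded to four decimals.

q_1 = w_1/‖w_1‖ = (-1, -1, -3)/3.3166 = (-0.3015, -0.3015, -0.9045).
r_{13} = q_1·w_3 = 2.1106.

r_{13} = 2.1106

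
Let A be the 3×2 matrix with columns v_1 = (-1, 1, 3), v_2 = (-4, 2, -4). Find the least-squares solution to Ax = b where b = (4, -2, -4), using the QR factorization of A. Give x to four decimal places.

x = (-1.8667, -0.4222)

v_1 = (-1, 1, 3); ‖v_1‖ = 3.3166, so e_1 = (-0.3015, 0.3015, 0.9045).
e_1·v_2 = (-0.3015)·(-4) + 0.3015·2 + 0.9045·(-4) = -1.8091.
u_2 = v_2 + 1.8091·e_1 = (-4.5455, 2.5455, -2.3636).
‖u_2‖ = 5.7208, so e_2 = (-0.7946, 0.4449, -0.4132).
Qᵀb = (-5.4272, -2.4154).
Back-substitute: x_2 = -2.4154/5.7208 = -0.4222.
x_1 = (-5.4272 + 1.8091·(-0.4222))/3.3166 = -1.8667.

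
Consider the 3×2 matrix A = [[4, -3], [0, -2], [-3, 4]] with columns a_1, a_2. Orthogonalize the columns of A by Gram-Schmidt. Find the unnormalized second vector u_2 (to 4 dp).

u_2 = (0.8400, -2.0000, 1.1200)

a_1 = (4, 0, -3); ‖a_1‖ = 5.0000, so q_1 = (0.8000, 0.0000, -0.6000).
q_1·a_2 = 0.8000·(-3) + 0.0000·(-2) + (-0.6000)·4 = -4.8000.
u_2 = a_2 + 4.8000·q_1 = (0.8400, -2.0000, 1.1200).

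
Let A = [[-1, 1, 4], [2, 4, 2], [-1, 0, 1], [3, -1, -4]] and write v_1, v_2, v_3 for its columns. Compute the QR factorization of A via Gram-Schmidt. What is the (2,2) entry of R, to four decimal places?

v_1 = (-1, 2, -1, 3); ‖v_1‖ = 3.8730, so q_1 = (-0.2582, 0.5164, -0.2582, 0.7746).
q_1·v_2 = (-0.2582)·1 + 0.5164·4 + (-0.2582)·0 + 0.7746·(-1) = 1.0328.
u_2 = v_2 − 1.0328·q_1 = (1.2667, 3.4667, 0.2667, -1.8000).
r_{22} = ‖u_2‖ = 4.1150.

r_{22} = 4.1150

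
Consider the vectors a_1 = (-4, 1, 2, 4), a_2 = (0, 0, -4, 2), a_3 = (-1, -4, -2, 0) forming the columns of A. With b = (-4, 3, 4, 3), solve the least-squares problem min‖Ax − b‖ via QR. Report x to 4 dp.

e_1 = a_1/‖a_1‖ = (-4, 1, 2, 4)/6.0828 = (-0.6576, 0.1644, 0.3288, 0.6576).
r_{12} = e_1·a_2 = 0.0000.
u_2 = a_2 + 0.0000·e_1 = (0.0000, 0.0000, -4.0000, 2.0000).
‖u_2‖ = 4.4721, so e_2 = (0.0000, 0.0000, -0.8944, 0.4472).
r_{13} = e_1·a_3 = -0.6576; r_{23} = e_2·a_3 = 1.7889.
u_3 = a_3 + 0.6576·e_1 − 1.7889·e_2 = (-1.4324, -3.8919, -0.1838, -0.3676).
‖u_3‖ = 4.1674, so e_3 = (-0.3437, -0.9339, -0.0441, -0.0882).
Qᵀb = (6.4116, -2.2361, -1.8678).
Back-substitute: x_3 = -1.8678/4.1674 = -0.4482.
x_2 = (-2.2361 − 1.7889·(-0.4482))/4.4721 = -0.3207.
x_1 = (6.4116 + 0.0000·(-0.3207) + 0.6576·(-0.4482))/6.0828 = 1.0056.

x = (1.0056, -0.3207, -0.4482)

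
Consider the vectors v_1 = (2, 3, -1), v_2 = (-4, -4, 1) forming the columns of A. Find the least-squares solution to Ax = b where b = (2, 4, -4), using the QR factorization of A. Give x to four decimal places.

v_1 = (2, 3, -1); ‖v_1‖ = 3.7417, so e_1 = (0.5345, 0.8018, -0.2673).
e_1·v_2 = 0.5345·(-4) + 0.8018·(-4) + (-0.2673)·1 = -5.6125.
u_2 = v_2 + 5.6125·e_1 = (-1.0000, 0.5000, -0.5000).
‖u_2‖ = 1.2247, so e_2 = (-0.8165, 0.4082, -0.4082).
Qᵀb = (5.3452, 1.6330).
Back-substitute: x_2 = 1.6330/1.2247 = 1.3333.
x_1 = (5.3452 + 5.6125·1.3333)/3.7417 = 3.4286.

x = (3.4286, 1.3333)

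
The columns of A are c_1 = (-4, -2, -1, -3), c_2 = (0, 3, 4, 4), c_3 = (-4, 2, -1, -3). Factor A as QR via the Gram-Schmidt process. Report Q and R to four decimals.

Q = [[-0.7303, -0.5882, -0.0976], [-0.3651, 0.3075, 0.8787], [-0.1826, 0.6551, -0.3051], [-0.5477, 0.3610, -0.3539]], R = [[5.4772, -4.0166, 4.0166], [0.0000, 4.9866, 1.2300], [0.0000, 0.0000, 3.5148]]

c_1 = (-4, -2, -1, -3); ‖c_1‖ = 5.4772, so q_1 = (-0.7303, -0.3651, -0.1826, -0.5477).
q_1·c_2 = (-0.7303)·0 + (-0.3651)·3 + (-0.1826)·4 + (-0.5477)·4 = -4.0166.
u_2 = c_2 + 4.0166·q_1 = (-2.9333, 1.5333, 3.2667, 1.8000).
‖u_2‖ = 4.9866, so q_2 = (-0.5882, 0.3075, 0.6551, 0.3610).
q_1·c_3 = (-0.7303)·(-4) + (-0.3651)·2 + (-0.1826)·(-1) + (-0.5477)·(-3) = 4.0166; q_2·c_3 = (-0.5882)·(-4) + 0.3075·2 + 0.6551·(-1) + 0.3610·(-3) = 1.2300.
u_3 = c_3 − 4.0166·q_1 − 1.2300·q_2 = (-0.3432, 3.0885, -1.0724, -1.2440).
‖u_3‖ = 3.5148, so q_3 = (-0.0976, 0.8787, -0.3051, -0.3539).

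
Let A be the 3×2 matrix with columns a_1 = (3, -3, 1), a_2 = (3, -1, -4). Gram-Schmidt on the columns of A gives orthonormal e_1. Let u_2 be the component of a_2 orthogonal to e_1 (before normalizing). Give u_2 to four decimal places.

e_1 = a_1/‖a_1‖ = (3, -3, 1)/4.3589 = (0.6882, -0.6882, 0.2294).
r_{12} = e_1·a_2 = 1.8353.
u_2 = a_2 − 1.8353·e_1 = (1.7368, 0.2632, -4.4211).

u_2 = (1.7368, 0.2632, -4.4211)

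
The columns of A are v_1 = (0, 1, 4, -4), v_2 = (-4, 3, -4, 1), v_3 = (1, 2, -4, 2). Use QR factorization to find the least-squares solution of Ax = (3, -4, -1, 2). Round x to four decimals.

q_1 = v_1/‖v_1‖ = (0, 1, 4, -4)/5.7446 = (0.0000, 0.1741, 0.6963, -0.6963).
r_{12} = q_1·v_2 = -2.9593.
u_2 = v_2 + 2.9593·q_1 = (-4.0000, 3.5152, -1.9394, -1.0606).
‖u_2‖ = 5.7656, so q_2 = (-0.6938, 0.6097, -0.3364, -0.1840).
r_{13} = q_1·v_3 = -3.8297; r_{23} = q_2·v_3 = 1.5032.
u_3 = v_3 + 3.8297·q_1 − 1.5032·q_2 = (2.0428, 1.7502, -0.8277, -0.3902).
‖u_3‖ = 2.8414, so q_3 = (0.7189, 0.6160, -0.2913, -0.1373).
Qᵀb = (-2.7852, -4.5515, -0.2903).
Back-substitute: x_3 = -0.2903/2.8414 = -0.1022.
x_2 = (-4.5515 − 1.5032·(-0.1022))/5.7656 = -0.7628.
x_1 = (-2.7852 + 2.9593·(-0.7628) + 3.8297·(-0.1022))/5.7446 = -0.9459.

x = (-0.9459, -0.7628, -0.1022)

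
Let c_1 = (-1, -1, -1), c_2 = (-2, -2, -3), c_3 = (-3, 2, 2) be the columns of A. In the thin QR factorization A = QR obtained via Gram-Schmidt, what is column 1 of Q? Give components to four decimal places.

c_1 = (-1, -1, -1); ‖c_1‖ = 1.7321, so e_1 = (-0.5774, -0.5774, -0.5774).

e_1 = (-0.5774, -0.5774, -0.5774)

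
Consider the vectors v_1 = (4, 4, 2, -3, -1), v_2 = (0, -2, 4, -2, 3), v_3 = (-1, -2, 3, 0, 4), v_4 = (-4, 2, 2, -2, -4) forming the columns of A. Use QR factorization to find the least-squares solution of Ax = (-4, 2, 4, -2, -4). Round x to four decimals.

x = (0.1287, 0.0115, 0.2781, 1.1376)

e_1 = v_1/‖v_1‖ = (4, 4, 2, -3, -1)/6.7823 = (0.5898, 0.5898, 0.2949, -0.4423, -0.1474).
r_{12} = e_1·v_2 = 0.4423.
u_2 = v_2 − 0.4423·e_1 = (-0.2609, -2.2609, 3.8696, -1.8043, 3.0652).
‖u_2‖ = 5.7275, so e_2 = (-0.0455, -0.3947, 0.6756, -0.3150, 0.5352).
r_{13} = e_1·v_3 = -1.4744; r_{23} = e_2·v_3 = 5.0026.
u_3 = v_3 + 1.4744·e_1 − 5.0026·e_2 = (0.0974, 0.8443, 0.0550, 0.9238, 1.1054).
‖u_3‖ = 1.6735, so e_3 = (0.0582, 0.5045, 0.0329, 0.5520, 0.6605).
r_{14} = e_1·v_4 = 0.8847; r_{24} = e_2·v_4 = -0.7667; r_{34} = e_3·v_4 = -2.9042.
u_4 = v_4 − 0.8847·e_1 + 0.7667·e_2 + 2.9042·e_3 = (-4.3876, 2.6408, 2.3526, -0.2470, -1.5409).
‖u_4‖ = 5.8476, so e_4 = (-0.7503, 0.4516, 0.4023, -0.0422, -0.2635).
Qᵀb = (1.4744, 0.5845, -2.8385, 6.6523).
Back-substitute: x_4 = 6.6523/5.8476 = 1.1376.
x_3 = (-2.8385 + 2.9042·1.1376)/1.6735 = 0.2781.
x_2 = (0.5845 − 5.0026·0.2781 + 0.7667·1.1376)/5.7275 = 0.0115.
x_1 = (1.4744 − 0.4423·0.0115 + 1.4744·0.2781 − 0.8847·1.1376)/6.7823 = 0.1287.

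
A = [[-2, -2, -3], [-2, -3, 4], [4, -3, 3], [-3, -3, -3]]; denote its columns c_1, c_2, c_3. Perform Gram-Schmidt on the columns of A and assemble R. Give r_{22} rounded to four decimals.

r_{22} = 5.4328

e_1 = c_1/‖c_1‖ = (-2, -2, 4, -3)/5.7446 = (-0.3482, -0.3482, 0.6963, -0.5222).
r_{12} = e_1·c_2 = 1.2185.
u_2 = c_2 − 1.2185·e_1 = (-1.5758, -2.5758, -3.8485, -2.3636).
r_{22} = ‖u_2‖ = 5.4328.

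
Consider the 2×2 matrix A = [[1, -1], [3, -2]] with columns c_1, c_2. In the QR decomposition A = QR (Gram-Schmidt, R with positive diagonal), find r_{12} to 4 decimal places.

q_1 = c_1/‖c_1‖ = (1, 3)/3.1623 = (0.3162, 0.9487).
r_{12} = q_1·c_2 = -2.2136.

r_{12} = -2.2136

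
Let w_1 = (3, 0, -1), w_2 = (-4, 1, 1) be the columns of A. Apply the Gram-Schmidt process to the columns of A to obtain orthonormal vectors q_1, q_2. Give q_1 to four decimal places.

q_1 = w_1/‖w_1‖ = (3, 0, -1)/3.1623 = (0.9487, 0.0000, -0.3162).

q_1 = (0.9487, 0.0000, -0.3162)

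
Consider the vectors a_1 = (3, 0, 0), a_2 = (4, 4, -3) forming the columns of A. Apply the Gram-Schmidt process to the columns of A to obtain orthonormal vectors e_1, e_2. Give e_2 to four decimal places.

e_1 = a_1/‖a_1‖ = (3, 0, 0)/3.0000 = (1.0000, 0.0000, 0.0000).
r_{12} = e_1·a_2 = 4.0000.
u_2 = a_2 − 4.0000·e_1 = (0.0000, 4.0000, -3.0000).
‖u_2‖ = 5.0000, so e_2 = (0.0000, 0.8000, -0.6000).

e_2 = (0.0000, 0.8000, -0.6000)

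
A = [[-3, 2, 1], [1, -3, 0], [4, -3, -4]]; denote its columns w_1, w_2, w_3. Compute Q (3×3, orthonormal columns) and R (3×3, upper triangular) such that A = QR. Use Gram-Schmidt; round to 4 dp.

Q = [[-0.5883, -0.1885, -0.7863], [0.1961, -0.9767, 0.0874], [0.7845, 0.1028, -0.6116]], R = [[5.0990, -4.1184, -3.7262], [0.0000, 2.2447, -0.5997], [0.0000, 0.0000, 1.6600]]

e_1 = w_1/‖w_1‖ = (-3, 1, 4)/5.0990 = (-0.5883, 0.1961, 0.7845).
r_{12} = e_1·w_2 = -4.1184.
u_2 = w_2 + 4.1184·e_1 = (-0.4231, -2.1923, 0.2308).
‖u_2‖ = 2.2447, so e_2 = (-0.1885, -0.9767, 0.1028).
r_{13} = e_1·w_3 = -3.7262; r_{23} = e_2·w_3 = -0.5997.
u_3 = w_3 + 3.7262·e_1 + 0.5997·e_2 = (-1.3053, 0.1450, -1.0153).
‖u_3‖ = 1.6600, so e_3 = (-0.7863, 0.0874, -0.6116).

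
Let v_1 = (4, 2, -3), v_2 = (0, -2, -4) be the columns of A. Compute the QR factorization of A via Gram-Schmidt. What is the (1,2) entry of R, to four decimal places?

r_{12} = 1.4856

v_1 = (4, 2, -3); ‖v_1‖ = 5.3852, so e_1 = (0.7428, 0.3714, -0.5571).
r_{12} = e_1·v_2 = 1.4856.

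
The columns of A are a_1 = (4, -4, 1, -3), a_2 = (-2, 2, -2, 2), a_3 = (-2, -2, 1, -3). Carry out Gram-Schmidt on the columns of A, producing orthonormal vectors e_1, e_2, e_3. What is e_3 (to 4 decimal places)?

e_3 = (-0.7303, -0.3651, -0.1826, -0.5477)

e_1 = a_1/‖a_1‖ = (4, -4, 1, -3)/6.4807 = (0.6172, -0.6172, 0.1543, -0.4629).
r_{12} = e_1·a_2 = -3.7033.
u_2 = a_2 + 3.7033·e_1 = (0.2857, -0.2857, -1.4286, 0.2857).
‖u_2‖ = 1.5119, so e_2 = (0.1890, -0.1890, -0.9449, 0.1890).
r_{13} = e_1·a_3 = 1.5430; r_{23} = e_2·a_3 = -1.5119.
u_3 = a_3 − 1.5430·e_1 + 1.5119·e_2 = (-2.6667, -1.3333, -0.6667, -2.0000).
‖u_3‖ = 3.6515, so e_3 = (-0.7303, -0.3651, -0.1826, -0.5477).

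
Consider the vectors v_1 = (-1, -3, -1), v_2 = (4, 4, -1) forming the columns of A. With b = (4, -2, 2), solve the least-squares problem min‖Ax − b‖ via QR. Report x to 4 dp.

x = (0.6522, 0.4783)

v_1 = (-1, -3, -1); ‖v_1‖ = 3.3166, so q_1 = (-0.3015, -0.9045, -0.3015).
q_1·v_2 = (-0.3015)·4 + (-0.9045)·4 + (-0.3015)·(-1) = -4.5227.
u_2 = v_2 + 4.5227·q_1 = (2.6364, -0.0909, -2.3636).
‖u_2‖ = 3.5420, so q_2 = (0.7443, -0.0257, -0.6673).
Qᵀb = (0.0000, 1.6940).
Back-substitute: x_2 = 1.6940/3.5420 = 0.4783.
x_1 = (0.0000 + 4.5227·0.4783)/3.3166 = 0.6522.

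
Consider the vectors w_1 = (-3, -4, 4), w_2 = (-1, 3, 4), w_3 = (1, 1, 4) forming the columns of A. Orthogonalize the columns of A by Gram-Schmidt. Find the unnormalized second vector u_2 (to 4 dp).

u_2 = (-0.4878, 3.6829, 3.3171)

q_1 = w_1/‖w_1‖ = (-3, -4, 4)/6.4031 = (-0.4685, -0.6247, 0.6247).
r_{12} = q_1·w_2 = 1.0932.
u_2 = w_2 − 1.0932·q_1 = (-0.4878, 3.6829, 3.3171).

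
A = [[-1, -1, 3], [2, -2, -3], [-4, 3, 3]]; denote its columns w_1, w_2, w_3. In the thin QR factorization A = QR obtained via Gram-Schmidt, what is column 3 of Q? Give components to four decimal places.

q_3 = (0.2408, -0.8427, -0.4815)

w_1 = (-1, 2, -4); ‖w_1‖ = 4.5826, so q_1 = (-0.2182, 0.4364, -0.8729).
q_1·w_2 = (-0.2182)·(-1) + 0.4364·(-2) + (-0.8729)·3 = -3.2733.
u_2 = w_2 + 3.2733·q_1 = (-1.7143, -0.5714, 0.1429).
‖u_2‖ = 1.8127, so q_2 = (-0.9457, -0.3152, 0.0788).
q_1·w_3 = (-0.2182)·3 + 0.4364·(-3) + (-0.8729)·3 = -4.5826; q_2·w_3 = (-0.9457)·3 + (-0.3152)·(-3) + 0.0788·3 = -1.6550.
u_3 = w_3 + 4.5826·q_1 + 1.6550·q_2 = (0.4348, -1.5217, -0.8696).
‖u_3‖ = 1.8058, so q_3 = (0.2408, -0.8427, -0.4815).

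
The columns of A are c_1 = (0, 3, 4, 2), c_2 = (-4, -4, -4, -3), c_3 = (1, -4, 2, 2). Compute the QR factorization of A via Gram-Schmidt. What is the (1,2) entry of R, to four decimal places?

e_1 = c_1/‖c_1‖ = (0, 3, 4, 2)/5.3852 = (0.0000, 0.5571, 0.7428, 0.3714).
r_{12} = e_1·c_2 = -6.3136.

r_{12} = -6.3136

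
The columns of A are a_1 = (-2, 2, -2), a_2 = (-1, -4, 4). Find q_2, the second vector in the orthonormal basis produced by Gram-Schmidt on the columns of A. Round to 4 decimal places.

a_1 = (-2, 2, -2); ‖a_1‖ = 3.4641, so q_1 = (-0.5774, 0.5774, -0.5774).
q_1·a_2 = (-0.5774)·(-1) + 0.5774·(-4) + (-0.5774)·4 = -4.0415.
u_2 = a_2 + 4.0415·q_1 = (-3.3333, -1.6667, 1.6667).
‖u_2‖ = 4.0825, so q_2 = (-0.8165, -0.4082, 0.4082).

q_2 = (-0.8165, -0.4082, 0.4082)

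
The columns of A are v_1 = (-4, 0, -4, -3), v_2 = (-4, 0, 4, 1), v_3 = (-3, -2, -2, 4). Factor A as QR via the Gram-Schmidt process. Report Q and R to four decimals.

v_1 = (-4, 0, -4, -3); ‖v_1‖ = 6.4031, so e_1 = (-0.6247, 0.0000, -0.6247, -0.4685).
e_1·v_2 = (-0.6247)·(-4) + 0.0000·0 + (-0.6247)·4 + (-0.4685)·1 = -0.4685.
u_2 = v_2 + 0.4685·e_1 = (-4.2927, 0.0000, 3.7073, 0.7805).
‖u_2‖ = 5.7254, so e_2 = (-0.7498, 0.0000, 0.6475, 0.1363).
e_1·v_3 = (-0.6247)·(-3) + 0.0000·(-2) + (-0.6247)·(-2) + (-0.4685)·4 = 1.2494; e_2·v_3 = (-0.7498)·(-3) + 0.0000·(-2) + 0.6475·(-2) + 0.1363·4 = 1.4995.
u_3 = v_3 − 1.2494·e_1 − 1.4995·e_2 = (-1.0952, -2.0000, -2.1905, 4.3810).
‖u_3‖ = 5.4028, so e_3 = (-0.2027, -0.3702, -0.4054, 0.8109).

Q = [[-0.6247, -0.7498, -0.2027], [0.0000, 0.0000, -0.3702], [-0.6247, 0.6475, -0.4054], [-0.4685, 0.1363, 0.8109]], R = [[6.4031, -0.4685, 1.2494], [0.0000, 5.7254, 1.4995], [0.0000, 0.0000, 5.4028]]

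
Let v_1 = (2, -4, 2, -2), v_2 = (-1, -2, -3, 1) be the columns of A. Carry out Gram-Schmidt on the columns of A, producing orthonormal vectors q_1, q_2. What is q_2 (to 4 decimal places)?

v_1 = (2, -4, 2, -2); ‖v_1‖ = 5.2915, so q_1 = (0.3780, -0.7559, 0.3780, -0.3780).
q_1·v_2 = 0.3780·(-1) + (-0.7559)·(-2) + 0.3780·(-3) + (-0.3780)·1 = -0.3780.
u_2 = v_2 + 0.3780·q_1 = (-0.8571, -2.2857, -2.8571, 0.8571).
‖u_2‖ = 3.8545, so q_2 = (-0.2224, -0.5930, -0.7412, 0.2224).

q_2 = (-0.2224, -0.5930, -0.7412, 0.2224)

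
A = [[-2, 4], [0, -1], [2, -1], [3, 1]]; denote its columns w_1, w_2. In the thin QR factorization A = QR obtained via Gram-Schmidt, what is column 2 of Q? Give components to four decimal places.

w_1 = (-2, 0, 2, 3); ‖w_1‖ = 4.1231, so e_1 = (-0.4851, 0.0000, 0.4851, 0.7276).
e_1·w_2 = (-0.4851)·4 + 0.0000·(-1) + 0.4851·(-1) + 0.7276·1 = -1.6977.
u_2 = w_2 + 1.6977·e_1 = (3.1765, -1.0000, -0.1765, 2.2353).
‖u_2‖ = 4.0147, so e_2 = (0.7912, -0.2491, -0.0440, 0.5568).

e_2 = (0.7912, -0.2491, -0.0440, 0.5568)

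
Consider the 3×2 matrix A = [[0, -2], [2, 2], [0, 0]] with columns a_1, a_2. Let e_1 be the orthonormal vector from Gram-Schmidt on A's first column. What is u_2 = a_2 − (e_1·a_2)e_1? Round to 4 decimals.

u_2 = (-2.0000, 0.0000, 0.0000)

a_1 = (0, 2, 0); ‖a_1‖ = 2.0000, so e_1 = (0.0000, 1.0000, 0.0000).
e_1·a_2 = 0.0000·(-2) + 1.0000·2 + 0.0000·0 = 2.0000.
u_2 = a_2 − 2.0000·e_1 = (-2.0000, 0.0000, 0.0000).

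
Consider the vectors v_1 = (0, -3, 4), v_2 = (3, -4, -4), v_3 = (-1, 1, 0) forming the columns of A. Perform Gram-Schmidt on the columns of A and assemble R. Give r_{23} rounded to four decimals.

v_1 = (0, -3, 4); ‖v_1‖ = 5.0000, so e_1 = (0.0000, -0.6000, 0.8000).
e_1·v_2 = 0.0000·3 + (-0.6000)·(-4) + 0.8000·(-4) = -0.8000.
u_2 = v_2 + 0.8000·e_1 = (3.0000, -4.4800, -3.3600).
‖u_2‖ = 6.3530, so e_2 = (0.4722, -0.7052, -0.5289).
r_{23} = e_2·v_3 = -1.1774.

r_{23} = -1.1774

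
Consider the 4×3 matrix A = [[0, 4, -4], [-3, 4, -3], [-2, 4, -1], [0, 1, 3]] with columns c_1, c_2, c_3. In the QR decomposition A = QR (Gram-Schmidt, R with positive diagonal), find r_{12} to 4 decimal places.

e_1 = c_1/‖c_1‖ = (0, -3, -2, 0)/3.6056 = (0.0000, -0.8321, -0.5547, 0.0000).
r_{12} = e_1·c_2 = -5.5470.

r_{12} = -5.5470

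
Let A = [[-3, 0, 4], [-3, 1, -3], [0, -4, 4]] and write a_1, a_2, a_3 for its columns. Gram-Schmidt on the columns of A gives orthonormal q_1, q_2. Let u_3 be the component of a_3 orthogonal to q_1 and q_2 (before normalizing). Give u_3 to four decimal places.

q_1 = a_1/‖a_1‖ = (-3, -3, 0)/4.2426 = (-0.7071, -0.7071, 0.0000).
r_{12} = q_1·a_2 = -0.7071.
u_2 = a_2 + 0.7071·q_1 = (-0.5000, 0.5000, -4.0000).
‖u_2‖ = 4.0620, so q_2 = (-0.1231, 0.1231, -0.9847).
r_{13} = q_1·a_3 = -0.7071; r_{23} = q_2·a_3 = -4.8006.
u_3 = a_3 + 0.7071·q_1 + 4.8006·q_2 = (2.9091, -2.9091, -0.7273).

u_3 = (2.9091, -2.9091, -0.7273)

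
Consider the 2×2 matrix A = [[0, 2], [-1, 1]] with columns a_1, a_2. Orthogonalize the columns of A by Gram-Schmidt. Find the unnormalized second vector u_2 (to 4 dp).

u_2 = (2.0000, 0.0000)

a_1 = (0, -1); ‖a_1‖ = 1.0000, so q_1 = (0.0000, -1.0000).
q_1·a_2 = 0.0000·2 + (-1.0000)·1 = -1.0000.
u_2 = a_2 + 1.0000·q_1 = (2.0000, 0.0000).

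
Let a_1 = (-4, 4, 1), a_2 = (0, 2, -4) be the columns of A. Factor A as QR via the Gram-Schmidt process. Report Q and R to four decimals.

a_1 = (-4, 4, 1); ‖a_1‖ = 5.7446, so e_1 = (-0.6963, 0.6963, 0.1741).
e_1·a_2 = (-0.6963)·0 + 0.6963·2 + 0.1741·(-4) = 0.6963.
u_2 = a_2 − 0.6963·e_1 = (0.4848, 1.5152, -4.1212).
‖u_2‖ = 4.4176, so e_2 = (0.1098, 0.3430, -0.9329).

Q = [[-0.6963, 0.1098], [0.6963, 0.3430], [0.1741, -0.9329]], R = [[5.7446, 0.6963], [0.0000, 4.4176]]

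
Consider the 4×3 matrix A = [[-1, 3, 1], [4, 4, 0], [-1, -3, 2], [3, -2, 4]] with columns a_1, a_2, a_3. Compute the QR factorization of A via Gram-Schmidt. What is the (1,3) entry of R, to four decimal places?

r_{13} = 1.7321

a_1 = (-1, 4, -1, 3); ‖a_1‖ = 5.1962, so q_1 = (-0.1925, 0.7698, -0.1925, 0.5774).
r_{13} = q_1·a_3 = 1.7321.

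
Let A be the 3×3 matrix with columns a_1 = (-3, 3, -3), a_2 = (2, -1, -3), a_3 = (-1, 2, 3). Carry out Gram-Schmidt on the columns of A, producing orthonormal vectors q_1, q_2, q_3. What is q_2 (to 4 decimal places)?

q_1 = a_1/‖a_1‖ = (-3, 3, -3)/5.1962 = (-0.5774, 0.5774, -0.5774).
r_{12} = q_1·a_2 = 0.0000.
u_2 = a_2 + 0.0000·q_1 = (2.0000, -1.0000, -3.0000).
‖u_2‖ = 3.7417, so q_2 = (0.5345, -0.2673, -0.8018).

q_2 = (0.5345, -0.2673, -0.8018)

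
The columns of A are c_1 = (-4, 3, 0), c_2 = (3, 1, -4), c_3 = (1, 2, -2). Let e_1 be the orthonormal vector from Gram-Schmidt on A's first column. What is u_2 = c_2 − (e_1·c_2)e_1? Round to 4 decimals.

u_2 = (1.5600, 2.0800, -4.0000)

e_1 = c_1/‖c_1‖ = (-4, 3, 0)/5.0000 = (-0.8000, 0.6000, 0.0000).
r_{12} = e_1·c_2 = -1.8000.
u_2 = c_2 + 1.8000·e_1 = (1.5600, 2.0800, -4.0000).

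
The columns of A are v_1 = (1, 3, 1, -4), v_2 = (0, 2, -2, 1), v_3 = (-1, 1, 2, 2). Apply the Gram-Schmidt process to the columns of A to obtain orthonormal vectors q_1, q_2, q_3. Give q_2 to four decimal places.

q_1 = v_1/‖v_1‖ = (1, 3, 1, -4)/5.1962 = (0.1925, 0.5774, 0.1925, -0.7698).
r_{12} = q_1·v_2 = 0.0000.
u_2 = v_2 + 0.0000·q_1 = (0.0000, 2.0000, -2.0000, 1.0000).
‖u_2‖ = 3.0000, so q_2 = (0.0000, 0.6667, -0.6667, 0.3333).

q_2 = (0.0000, 0.6667, -0.6667, 0.3333)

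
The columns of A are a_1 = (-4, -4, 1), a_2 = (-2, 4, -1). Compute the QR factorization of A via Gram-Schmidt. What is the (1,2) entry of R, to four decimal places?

r_{12} = -1.5667

a_1 = (-4, -4, 1); ‖a_1‖ = 5.7446, so q_1 = (-0.6963, -0.6963, 0.1741).
r_{12} = q_1·a_2 = -1.5667.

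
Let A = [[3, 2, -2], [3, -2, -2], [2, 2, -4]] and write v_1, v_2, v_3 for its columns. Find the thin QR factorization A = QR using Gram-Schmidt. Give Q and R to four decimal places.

q_1 = v_1/‖v_1‖ = (3, 3, 2)/4.6904 = (0.6396, 0.6396, 0.4264).
r_{12} = q_1·v_2 = 0.8528.
u_2 = v_2 − 0.8528·q_1 = (1.4545, -2.5455, 1.6364).
‖u_2‖ = 3.3575, so q_2 = (0.4332, -0.7581, 0.4874).
r_{13} = q_1·v_3 = -4.2640; r_{23} = q_2·v_3 = -1.2997.
u_3 = v_3 + 4.2640·q_1 + 1.2997·q_2 = (1.2903, -0.2581, -1.5484).
‖u_3‖ = 2.0320, so q_3 = (0.6350, -0.1270, -0.7620).

Q = [[0.6396, 0.4332, 0.6350], [0.6396, -0.7581, -0.1270], [0.4264, 0.4874, -0.7620]], R = [[4.6904, 0.8528, -4.2640], [0.0000, 3.3575, -1.2997], [0.0000, 0.0000, 2.0320]]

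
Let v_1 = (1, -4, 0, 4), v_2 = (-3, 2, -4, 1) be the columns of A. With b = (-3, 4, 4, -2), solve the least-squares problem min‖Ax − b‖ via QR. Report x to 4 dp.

x = (-0.8682, -0.2359)

v_1 = (1, -4, 0, 4); ‖v_1‖ = 5.7446, so q_1 = (0.1741, -0.6963, 0.0000, 0.6963).
q_1·v_2 = 0.1741·(-3) + (-0.6963)·2 + 0.0000·(-4) + 0.6963·1 = -1.2185.
u_2 = v_2 + 1.2185·q_1 = (-2.7879, 1.1515, -4.0000, 1.8485).
‖u_2‖ = 5.3400, so q_2 = (-0.5221, 0.2156, -0.7491, 0.3462).
Qᵀb = (-4.7001, -1.2598).
Back-substitute: x_2 = -1.2598/5.3400 = -0.2359.
x_1 = (-4.7001 + 1.2185·(-0.2359))/5.7446 = -0.8682.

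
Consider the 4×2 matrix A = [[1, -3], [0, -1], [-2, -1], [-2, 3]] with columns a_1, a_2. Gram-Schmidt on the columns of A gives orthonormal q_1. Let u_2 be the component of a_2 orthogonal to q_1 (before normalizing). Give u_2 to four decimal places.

u_2 = (-2.2222, -1.0000, -2.5556, 1.4444)

q_1 = a_1/‖a_1‖ = (1, 0, -2, -2)/3.0000 = (0.3333, 0.0000, -0.6667, -0.6667).
r_{12} = q_1·a_2 = -2.3333.
u_2 = a_2 + 2.3333·q_1 = (-2.2222, -1.0000, -2.5556, 1.4444).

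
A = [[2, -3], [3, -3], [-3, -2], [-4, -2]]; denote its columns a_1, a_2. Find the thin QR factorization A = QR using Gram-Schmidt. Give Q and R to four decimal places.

a_1 = (2, 3, -3, -4); ‖a_1‖ = 6.1644, so e_1 = (0.3244, 0.4867, -0.4867, -0.6489).
e_1·a_2 = 0.3244·(-3) + 0.4867·(-3) + (-0.4867)·(-2) + (-0.6489)·(-2) = -0.1622.
u_2 = a_2 + 0.1622·e_1 = (-2.9474, -2.9211, -2.0789, -2.1053).
‖u_2‖ = 5.0964, so e_2 = (-0.5783, -0.5732, -0.4079, -0.4131).

Q = [[0.3244, -0.5783], [0.4867, -0.5732], [-0.4867, -0.4079], [-0.6489, -0.4131]], R = [[6.1644, -0.1622], [0.0000, 5.0964]]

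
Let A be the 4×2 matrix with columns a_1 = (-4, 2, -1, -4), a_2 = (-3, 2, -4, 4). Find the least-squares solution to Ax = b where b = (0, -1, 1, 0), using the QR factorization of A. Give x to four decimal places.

x = (-0.0673, -0.1273)

q_1 = a_1/‖a_1‖ = (-4, 2, -1, -4)/6.0828 = (-0.6576, 0.3288, -0.1644, -0.6576).
r_{12} = q_1·a_2 = 0.6576.
u_2 = a_2 − 0.6576·q_1 = (-2.5676, 1.7838, -3.8919, 4.4324).
‖u_2‖ = 6.6759, so q_2 = (-0.3846, 0.2672, -0.5830, 0.6639).
Qᵀb = (-0.4932, -0.8502).
Back-substitute: x_2 = -0.8502/6.6759 = -0.1273.
x_1 = (-0.4932 − 0.6576·(-0.1273))/6.0828 = -0.0673.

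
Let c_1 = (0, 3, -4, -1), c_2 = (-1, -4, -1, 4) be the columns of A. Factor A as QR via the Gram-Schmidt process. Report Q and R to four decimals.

Q = [[0.0000, -0.1874], [0.5883, -0.4902], [-0.7845, -0.5335], [-0.1961, 0.6633]], R = [[5.0990, -2.3534], [0.0000, 5.3349]]

q_1 = c_1/‖c_1‖ = (0, 3, -4, -1)/5.0990 = (0.0000, 0.5883, -0.7845, -0.1961).
r_{12} = q_1·c_2 = -2.3534.
u_2 = c_2 + 2.3534·q_1 = (-1.0000, -2.6154, -2.8462, 3.5385).
‖u_2‖ = 5.3349, so q_2 = (-0.1874, -0.4902, -0.5335, 0.6633).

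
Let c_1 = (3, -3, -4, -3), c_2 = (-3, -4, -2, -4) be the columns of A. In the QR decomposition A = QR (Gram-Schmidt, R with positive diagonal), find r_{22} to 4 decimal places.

r_{22} = 5.7182

c_1 = (3, -3, -4, -3); ‖c_1‖ = 6.5574, so q_1 = (0.4575, -0.4575, -0.6100, -0.4575).
q_1·c_2 = 0.4575·(-3) + (-0.4575)·(-4) + (-0.6100)·(-2) + (-0.4575)·(-4) = 3.5075.
u_2 = c_2 − 3.5075·q_1 = (-4.6047, -2.3953, 0.1395, -2.3953).
r_{22} = ‖u_2‖ = 5.7182.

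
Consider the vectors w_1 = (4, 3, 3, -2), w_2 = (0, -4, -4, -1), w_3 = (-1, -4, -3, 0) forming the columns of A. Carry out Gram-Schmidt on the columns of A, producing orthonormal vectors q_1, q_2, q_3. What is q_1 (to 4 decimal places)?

w_1 = (4, 3, 3, -2); ‖w_1‖ = 6.1644, so q_1 = (0.6489, 0.4867, 0.4867, -0.3244).

q_1 = (0.6489, 0.4867, 0.4867, -0.3244)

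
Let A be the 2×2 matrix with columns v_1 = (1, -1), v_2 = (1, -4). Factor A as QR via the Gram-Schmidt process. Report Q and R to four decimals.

v_1 = (1, -1); ‖v_1‖ = 1.4142, so q_1 = (0.7071, -0.7071).
q_1·v_2 = 0.7071·1 + (-0.7071)·(-4) = 3.5355.
u_2 = v_2 − 3.5355·q_1 = (-1.5000, -1.5000).
‖u_2‖ = 2.1213, so q_2 = (-0.7071, -0.7071).

Q = [[0.7071, -0.7071], [-0.7071, -0.7071]], R = [[1.4142, 3.5355], [0.0000, 2.1213]]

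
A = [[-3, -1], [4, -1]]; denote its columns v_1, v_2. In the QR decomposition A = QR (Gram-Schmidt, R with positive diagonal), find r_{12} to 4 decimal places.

r_{12} = -0.2000

v_1 = (-3, 4); ‖v_1‖ = 5.0000, so q_1 = (-0.6000, 0.8000).
r_{12} = q_1·v_2 = -0.2000.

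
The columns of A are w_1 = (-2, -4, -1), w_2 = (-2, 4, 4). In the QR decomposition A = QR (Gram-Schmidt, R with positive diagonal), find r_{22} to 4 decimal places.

q_1 = w_1/‖w_1‖ = (-2, -4, -1)/4.5826 = (-0.4364, -0.8729, -0.2182).
r_{12} = q_1·w_2 = -3.4915.
u_2 = w_2 + 3.4915·q_1 = (-3.5238, 0.9524, 3.2381).
r_{22} = ‖u_2‖ = 4.8795.

r_{22} = 4.8795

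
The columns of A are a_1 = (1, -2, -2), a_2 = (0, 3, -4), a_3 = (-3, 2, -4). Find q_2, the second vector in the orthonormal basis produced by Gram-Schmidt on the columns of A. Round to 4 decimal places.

q_2 = (-0.0448, 0.6951, -0.7175)

q_1 = a_1/‖a_1‖ = (1, -2, -2)/3.0000 = (0.3333, -0.6667, -0.6667).
r_{12} = q_1·a_2 = 0.6667.
u_2 = a_2 − 0.6667·q_1 = (-0.2222, 3.4444, -3.5556).
‖u_2‖ = 4.9554, so q_2 = (-0.0448, 0.6951, -0.7175).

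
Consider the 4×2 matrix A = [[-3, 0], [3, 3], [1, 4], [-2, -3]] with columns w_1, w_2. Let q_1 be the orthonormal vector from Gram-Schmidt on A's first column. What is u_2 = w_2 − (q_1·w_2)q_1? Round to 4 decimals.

u_2 = (2.4783, 0.5217, 3.1739, -1.3478)

q_1 = w_1/‖w_1‖ = (-3, 3, 1, -2)/4.7958 = (-0.6255, 0.6255, 0.2085, -0.4170).
r_{12} = q_1·w_2 = 3.9618.
u_2 = w_2 − 3.9618·q_1 = (2.4783, 0.5217, 3.1739, -1.3478).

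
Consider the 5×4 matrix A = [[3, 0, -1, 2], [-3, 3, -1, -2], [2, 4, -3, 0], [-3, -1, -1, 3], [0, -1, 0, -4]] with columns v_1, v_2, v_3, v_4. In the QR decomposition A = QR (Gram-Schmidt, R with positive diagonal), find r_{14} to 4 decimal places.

r_{14} = 0.5388

e_1 = v_1/‖v_1‖ = (3, -3, 2, -3, 0)/5.5678 = (0.5388, -0.5388, 0.3592, -0.5388, 0.0000).
r_{14} = e_1·v_4 = 0.5388.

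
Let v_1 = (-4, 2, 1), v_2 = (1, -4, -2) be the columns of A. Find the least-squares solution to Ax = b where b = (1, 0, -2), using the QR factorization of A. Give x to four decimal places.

v_1 = (-4, 2, 1); ‖v_1‖ = 4.5826, so e_1 = (-0.8729, 0.4364, 0.2182).
e_1·v_2 = (-0.8729)·1 + 0.4364·(-4) + 0.2182·(-2) = -3.0551.
u_2 = v_2 + 3.0551·e_1 = (-1.6667, -2.6667, -1.3333).
‖u_2‖ = 3.4157, so e_2 = (-0.4880, -0.7807, -0.3904).
Qᵀb = (-1.3093, 0.2928).
Back-substitute: x_2 = 0.2928/3.4157 = 0.0857.
x_1 = (-1.3093 + 3.0551·0.0857)/4.5826 = -0.2286.

x = (-0.2286, 0.0857)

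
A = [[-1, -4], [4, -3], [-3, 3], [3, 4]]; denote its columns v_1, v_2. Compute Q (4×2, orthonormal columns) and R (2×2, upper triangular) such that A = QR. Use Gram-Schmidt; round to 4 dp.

Q = [[-0.1690, -0.5901], [0.6761, -0.3459], [-0.5071, 0.3663], [0.5071, 0.6308]], R = [[5.9161, -0.8452], [0.0000, 7.0204]]

v_1 = (-1, 4, -3, 3); ‖v_1‖ = 5.9161, so e_1 = (-0.1690, 0.6761, -0.5071, 0.5071).
e_1·v_2 = (-0.1690)·(-4) + 0.6761·(-3) + (-0.5071)·3 + 0.5071·4 = -0.8452.
u_2 = v_2 + 0.8452·e_1 = (-4.1429, -2.4286, 2.5714, 4.4286).
‖u_2‖ = 7.0204, so e_2 = (-0.5901, -0.3459, 0.3663, 0.6308).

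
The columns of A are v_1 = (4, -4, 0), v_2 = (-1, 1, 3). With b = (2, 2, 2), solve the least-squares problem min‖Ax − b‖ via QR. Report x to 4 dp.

x = (0.1667, 0.6667)

v_1 = (4, -4, 0); ‖v_1‖ = 5.6569, so q_1 = (0.7071, -0.7071, 0.0000).
q_1·v_2 = 0.7071·(-1) + (-0.7071)·1 + 0.0000·3 = -1.4142.
u_2 = v_2 + 1.4142·q_1 = (0.0000, 0.0000, 3.0000).
‖u_2‖ = 3.0000, so q_2 = (0.0000, 0.0000, 1.0000).
Qᵀb = (0.0000, 2.0000).
Back-substitute: x_2 = 2.0000/3.0000 = 0.6667.
x_1 = (0.0000 + 1.4142·0.6667)/5.6569 = 0.1667.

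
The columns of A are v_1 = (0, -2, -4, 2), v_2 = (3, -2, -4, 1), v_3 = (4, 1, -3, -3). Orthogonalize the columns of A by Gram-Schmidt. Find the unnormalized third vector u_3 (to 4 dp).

u_3 = (-0.6780, 1.5932, -1.8136, -2.0339)

v_1 = (0, -2, -4, 2); ‖v_1‖ = 4.8990, so e_1 = (0.0000, -0.4082, -0.8165, 0.4082).
e_1·v_2 = 0.0000·3 + (-0.4082)·(-2) + (-0.8165)·(-4) + 0.4082·1 = 4.4907.
u_2 = v_2 − 4.4907·e_1 = (3.0000, -0.1667, -0.3333, -0.8333).
‖u_2‖ = 3.1358, so e_2 = (0.9567, -0.0531, -0.1063, -0.2657).
e_1·v_3 = 0.0000·4 + (-0.4082)·1 + (-0.8165)·(-3) + 0.4082·(-3) = 0.8165; e_2·v_3 = 0.9567·4 + (-0.0531)·1 + (-0.1063)·(-3) + (-0.2657)·(-3) = 4.8897.
u_3 = v_3 − 0.8165·e_1 − 4.8897·e_2 = (-0.6780, 1.5932, -1.8136, -2.0339).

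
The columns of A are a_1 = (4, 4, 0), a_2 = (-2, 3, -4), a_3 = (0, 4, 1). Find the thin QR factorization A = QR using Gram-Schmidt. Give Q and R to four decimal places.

q_1 = a_1/‖a_1‖ = (4, 4, 0)/5.6569 = (0.7071, 0.7071, 0.0000).
r_{12} = q_1·a_2 = 0.7071.
u_2 = a_2 − 0.7071·q_1 = (-2.5000, 2.5000, -4.0000).
‖u_2‖ = 5.3385, so q_2 = (-0.4683, 0.4683, -0.7493).
r_{13} = q_1·a_3 = 2.8284; r_{23} = q_2·a_3 = 1.1239.
u_3 = a_3 − 2.8284·q_1 − 1.1239·q_2 = (-1.4737, 1.4737, 1.8421).
‖u_3‖ = 2.7815, so q_3 = (-0.5298, 0.5298, 0.6623).

Q = [[0.7071, -0.4683, -0.5298], [0.7071, 0.4683, 0.5298], [0.0000, -0.7493, 0.6623]], R = [[5.6569, 0.7071, 2.8284], [0.0000, 5.3385, 1.1239], [0.0000, 0.0000, 2.7815]]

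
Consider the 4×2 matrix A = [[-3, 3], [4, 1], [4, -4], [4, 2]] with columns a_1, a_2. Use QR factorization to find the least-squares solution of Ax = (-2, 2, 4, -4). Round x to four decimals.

x = (0.0363, -0.9176)

a_1 = (-3, 4, 4, 4); ‖a_1‖ = 7.5498, so e_1 = (-0.3974, 0.5298, 0.5298, 0.5298).
e_1·a_2 = (-0.3974)·3 + 0.5298·1 + 0.5298·(-4) + 0.5298·2 = -1.7219.
u_2 = a_2 + 1.7219·e_1 = (2.3158, 1.9123, -3.0877, 2.9123).
‖u_2‖ = 5.1995, so e_2 = (0.4454, 0.3678, -0.5938, 0.5601).
Qᵀb = (1.8543, -4.7710).
Back-substitute: x_2 = -4.7710/5.1995 = -0.9176.
x_1 = (1.8543 + 1.7219·(-0.9176))/7.5498 = 0.0363.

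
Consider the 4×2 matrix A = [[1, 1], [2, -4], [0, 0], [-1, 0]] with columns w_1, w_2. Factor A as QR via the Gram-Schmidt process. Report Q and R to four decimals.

w_1 = (1, 2, 0, -1); ‖w_1‖ = 2.4495, so e_1 = (0.4082, 0.8165, 0.0000, -0.4082).
e_1·w_2 = 0.4082·1 + 0.8165·(-4) + 0.0000·0 + (-0.4082)·0 = -2.8577.
u_2 = w_2 + 2.8577·e_1 = (2.1667, -1.6667, 0.0000, -1.1667).
‖u_2‖ = 2.9721, so e_2 = (0.7290, -0.5608, 0.0000, -0.3925).

Q = [[0.4082, 0.7290], [0.8165, -0.5608], [0.0000, 0.0000], [-0.4082, -0.3925]], R = [[2.4495, -2.8577], [0.0000, 2.9721]]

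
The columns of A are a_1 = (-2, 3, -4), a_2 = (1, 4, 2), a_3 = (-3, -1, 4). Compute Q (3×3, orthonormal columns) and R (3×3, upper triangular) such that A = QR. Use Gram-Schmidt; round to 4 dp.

a_1 = (-2, 3, -4); ‖a_1‖ = 5.3852, so q_1 = (-0.3714, 0.5571, -0.7428).
q_1·a_2 = (-0.3714)·1 + 0.5571·4 + (-0.7428)·2 = 0.3714.
u_2 = a_2 − 0.3714·q_1 = (1.1379, 3.7931, 2.2759).
‖u_2‖ = 4.5675, so q_2 = (0.2491, 0.8305, 0.4983).
q_1·a_3 = (-0.3714)·(-3) + 0.5571·(-1) + (-0.7428)·4 = -2.4140; q_2·a_3 = 0.2491·(-3) + 0.8305·(-1) + 0.4983·4 = 0.4152.
u_3 = a_3 + 2.4140·q_1 − 0.4152·q_2 = (-4.0000, 0.0000, 2.0000).
‖u_3‖ = 4.4721, so q_3 = (-0.8944, 0.0000, 0.4472).

Q = [[-0.3714, 0.2491, -0.8944], [0.5571, 0.8305, 0.0000], [-0.7428, 0.4983, 0.4472]], R = [[5.3852, 0.3714, -2.4140], [0.0000, 4.5675, 0.4152], [0.0000, 0.0000, 4.4721]]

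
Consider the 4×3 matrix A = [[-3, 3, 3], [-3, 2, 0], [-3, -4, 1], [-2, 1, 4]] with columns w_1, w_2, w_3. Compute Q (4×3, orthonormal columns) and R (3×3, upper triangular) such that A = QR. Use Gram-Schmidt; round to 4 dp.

Q = [[-0.5388, 0.4657, 0.1639], [-0.5388, 0.2806, -0.6465], [-0.5388, -0.8299, -0.0141], [-0.3592, 0.1254, 0.7449]], R = [[5.5678, -0.8980, -3.5921], [0.0000, 5.4031, 1.0687], [0.0000, 0.0000, 3.4576]]

e_1 = w_1/‖w_1‖ = (-3, -3, -3, -2)/5.5678 = (-0.5388, -0.5388, -0.5388, -0.3592).
r_{12} = e_1·w_2 = -0.8980.
u_2 = w_2 + 0.8980·e_1 = (2.5161, 1.5161, -4.4839, 0.6774).
‖u_2‖ = 5.4031, so e_2 = (0.4657, 0.2806, -0.8299, 0.1254).
r_{13} = e_1·w_3 = -3.5921; r_{23} = e_2·w_3 = 1.0687.
u_3 = w_3 + 3.5921·e_1 − 1.0687·e_2 = (0.5669, -2.2354, -0.0486, 2.5757).
‖u_3‖ = 3.4576, so e_3 = (0.1639, -0.6465, -0.0141, 0.7449).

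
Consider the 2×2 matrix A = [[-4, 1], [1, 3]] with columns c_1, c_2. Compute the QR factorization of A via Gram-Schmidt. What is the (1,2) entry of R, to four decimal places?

r_{12} = -0.2425

c_1 = (-4, 1); ‖c_1‖ = 4.1231, so e_1 = (-0.9701, 0.2425).
r_{12} = e_1·c_2 = -0.2425.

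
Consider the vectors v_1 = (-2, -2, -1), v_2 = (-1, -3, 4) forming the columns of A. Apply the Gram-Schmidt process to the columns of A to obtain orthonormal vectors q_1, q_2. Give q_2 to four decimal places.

q_1 = v_1/‖v_1‖ = (-2, -2, -1)/3.0000 = (-0.6667, -0.6667, -0.3333).
r_{12} = q_1·v_2 = 1.3333.
u_2 = v_2 − 1.3333·q_1 = (-0.1111, -2.1111, 4.4444).
‖u_2‖ = 4.9216, so q_2 = (-0.0226, -0.4289, 0.9030).

q_2 = (-0.0226, -0.4289, 0.9030)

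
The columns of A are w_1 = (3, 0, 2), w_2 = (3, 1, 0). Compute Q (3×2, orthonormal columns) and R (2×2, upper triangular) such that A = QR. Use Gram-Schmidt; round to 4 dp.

w_1 = (3, 0, 2); ‖w_1‖ = 3.6056, so e_1 = (0.8321, 0.0000, 0.5547).
e_1·w_2 = 0.8321·3 + 0.0000·1 + 0.5547·0 = 2.4962.
u_2 = w_2 − 2.4962·e_1 = (0.9231, 1.0000, -1.3846).
‖u_2‖ = 1.9415, so e_2 = (0.4755, 0.5151, -0.7132).

Q = [[0.8321, 0.4755], [0.0000, 0.5151], [0.5547, -0.7132]], R = [[3.6056, 2.4962], [0.0000, 1.9415]]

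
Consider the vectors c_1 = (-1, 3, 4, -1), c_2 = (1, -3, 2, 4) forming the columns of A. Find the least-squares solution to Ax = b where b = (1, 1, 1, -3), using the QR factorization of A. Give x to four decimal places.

x = (0.2558, -0.3488)

q_1 = c_1/‖c_1‖ = (-1, 3, 4, -1)/5.1962 = (-0.1925, 0.5774, 0.7698, -0.1925).
r_{12} = q_1·c_2 = -1.1547.
u_2 = c_2 + 1.1547·q_1 = (0.7778, -2.3333, 2.8889, 3.7778).
‖u_2‖ = 5.3541, so q_2 = (0.1453, -0.4358, 0.5396, 0.7056).
Qᵀb = (1.7321, -1.8677).
Back-substitute: x_2 = -1.8677/5.3541 = -0.3488.
x_1 = (1.7321 + 1.1547·(-0.3488))/5.1962 = 0.2558.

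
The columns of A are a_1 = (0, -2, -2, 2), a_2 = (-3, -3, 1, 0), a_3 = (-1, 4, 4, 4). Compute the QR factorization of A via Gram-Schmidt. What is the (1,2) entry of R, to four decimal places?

e_1 = a_1/‖a_1‖ = (0, -2, -2, 2)/3.4641 = (0.0000, -0.5774, -0.5774, 0.5774).
r_{12} = e_1·a_2 = 1.1547.

r_{12} = 1.1547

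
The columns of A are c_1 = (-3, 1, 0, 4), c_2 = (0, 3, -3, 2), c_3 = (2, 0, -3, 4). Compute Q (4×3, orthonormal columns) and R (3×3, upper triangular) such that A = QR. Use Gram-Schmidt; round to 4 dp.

q_1 = c_1/‖c_1‖ = (-3, 1, 0, 4)/5.0990 = (-0.5883, 0.1961, 0.0000, 0.7845).
r_{12} = q_1·c_2 = 2.1573.
u_2 = c_2 − 2.1573·q_1 = (1.2692, 2.5769, -3.0000, 0.3077).
‖u_2‖ = 4.1649, so q_2 = (0.3047, 0.6187, -0.7203, 0.0739).
r_{13} = q_1·c_3 = 1.9612; r_{23} = q_2·c_3 = 3.0659.
u_3 = c_3 − 1.9612·q_1 − 3.0659·q_2 = (2.2195, -2.2816, -0.7916, 2.2350).
‖u_3‖ = 3.9691, so q_3 = (0.5592, -0.5748, -0.1994, 0.5631).

Q = [[-0.5883, 0.3047, 0.5592], [0.1961, 0.6187, -0.5748], [0.0000, -0.7203, -0.1994], [0.7845, 0.0739, 0.5631]], R = [[5.0990, 2.1573, 1.9612], [0.0000, 4.1649, 3.0659], [0.0000, 0.0000, 3.9691]]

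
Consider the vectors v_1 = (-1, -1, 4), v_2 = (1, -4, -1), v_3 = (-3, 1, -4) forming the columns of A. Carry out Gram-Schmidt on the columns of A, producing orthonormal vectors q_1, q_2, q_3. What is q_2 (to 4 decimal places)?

v_1 = (-1, -1, 4); ‖v_1‖ = 4.2426, so q_1 = (-0.2357, -0.2357, 0.9428).
q_1·v_2 = (-0.2357)·1 + (-0.2357)·(-4) + 0.9428·(-1) = -0.2357.
u_2 = v_2 + 0.2357·q_1 = (0.9444, -4.0556, -0.7778).
‖u_2‖ = 4.2361, so q_2 = (0.2230, -0.9574, -0.1836).

q_2 = (0.2230, -0.9574, -0.1836)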